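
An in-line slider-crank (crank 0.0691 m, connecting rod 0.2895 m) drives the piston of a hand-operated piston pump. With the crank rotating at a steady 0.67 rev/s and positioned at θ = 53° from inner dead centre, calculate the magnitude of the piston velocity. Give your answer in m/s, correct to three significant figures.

0.266

ω = 2π·0.67 = 4.21 rad/s
For an in-line slider-crank, x = r cosθ + √(L² − r² sin²θ), so v = −rω sinθ·[1 + r cosθ/√(L² − r² sin²θ)].
With r = 0.0691 m, L = 0.2895 m, θ = 53°: √(L² − r² sin²θ) = 0.28419 m.
v = −0.0691·4.21·0.79864·[1 + 0.0691·0.60182/0.28419] = -0.26631 m/s.
|v| = 0.26631 m/s.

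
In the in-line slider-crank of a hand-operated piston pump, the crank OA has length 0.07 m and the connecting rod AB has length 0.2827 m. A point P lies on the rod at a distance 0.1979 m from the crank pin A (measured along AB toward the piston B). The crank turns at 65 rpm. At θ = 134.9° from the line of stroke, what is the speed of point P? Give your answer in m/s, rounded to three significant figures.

ω = 6.807 rad/s.  Crank-pin speed |V_A| = rω = 0.47647 m/s, perpendicular to OA.
Rod angle: sinφ = −(r/L) sinθ ⇒ φ = -10.102°; ω_rod = −rω cosθ/√(L²−r²sin²θ) = +1.2084 rad/s.
V_P = V_A + ω_rod × AP, with AP = 0.1979 m along the rod.
Components: V_Px = −rω sinθ − a·ω_rod·sinφ = -0.29556 m/s;  V_Py = rω cosθ + a·ω_rod·cosφ = -0.10089 m/s.
|V_P| = √(V_Px² + V_Py²) = 0.3123 m/s.

0.312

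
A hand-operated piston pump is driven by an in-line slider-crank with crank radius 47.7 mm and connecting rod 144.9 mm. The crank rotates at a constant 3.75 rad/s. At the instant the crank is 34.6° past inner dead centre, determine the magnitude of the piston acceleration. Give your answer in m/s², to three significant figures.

ω = 3.75 rad/s
x(θ) = r cosθ + √(L² − r² sin²θ); with ω constant, a = ω²·d²x/dθ².
d²x/dθ² = −r cosθ − r²(cos2θ)/√u − r⁴ sin²2θ/(4u^{3/2}),  u = L² − r² sin²θ = 0.0202624 m².
Substituting r = 0.0477 m, L = 0.1449 m, θ = 34.6°: d²x/dθ² = -0.045332 m.
a = ω²·d²x/dθ² = (3.75)²·(-0.045332) = -0.63748 m/s²;  |a| = 0.63748 m/s².

0.637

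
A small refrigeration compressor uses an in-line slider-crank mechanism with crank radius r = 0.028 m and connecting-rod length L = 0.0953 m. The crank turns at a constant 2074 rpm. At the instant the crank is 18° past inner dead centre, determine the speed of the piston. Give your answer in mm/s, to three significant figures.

ω = 2π·2074/60 = 217.2 rad/s
For an in-line slider-crank, x = r cosθ + √(L² − r² sin²θ), so v = −rω sinθ·[1 + r cosθ/√(L² − r² sin²θ)].
With r = 0.028 m, L = 0.0953 m, θ = 18°: √(L² − r² sin²θ) = 0.094906 m.
v = −0.028·217.2·0.30902·[1 + 0.028·0.95106/0.094906] = -2.4065 m/s.
|v| = 2.4065 m/s = 2406.5 mm/s.

2410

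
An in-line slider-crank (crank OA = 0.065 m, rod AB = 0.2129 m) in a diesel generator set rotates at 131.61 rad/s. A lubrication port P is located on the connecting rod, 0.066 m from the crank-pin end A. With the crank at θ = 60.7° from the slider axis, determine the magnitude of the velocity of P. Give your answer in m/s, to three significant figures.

8.34

ω = 131.6 rad/s.  Crank-pin speed |V_A| = rω = 8.5547 m/s, perpendicular to OA.
Rod angle: sinφ = −(r/L) sinθ ⇒ φ = -15.441°; ω_rod = −rω cosθ/√(L²−r²sin²θ) = -20.401 rad/s.
V_P = V_A + ω_rod × AP, with AP = 0.066 m along the rod.
Components: V_Px = −rω sinθ − a·ω_rod·sinφ = -7.8187 m/s;  V_Py = rω cosθ + a·ω_rod·cosφ = +2.8887 m/s.
|V_P| = √(V_Px² + V_Py²) = 8.3353 m/s.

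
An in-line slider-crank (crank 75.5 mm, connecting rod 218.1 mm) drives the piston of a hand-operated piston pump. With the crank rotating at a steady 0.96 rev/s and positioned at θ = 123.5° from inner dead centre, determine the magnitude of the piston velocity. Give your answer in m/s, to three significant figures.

0.304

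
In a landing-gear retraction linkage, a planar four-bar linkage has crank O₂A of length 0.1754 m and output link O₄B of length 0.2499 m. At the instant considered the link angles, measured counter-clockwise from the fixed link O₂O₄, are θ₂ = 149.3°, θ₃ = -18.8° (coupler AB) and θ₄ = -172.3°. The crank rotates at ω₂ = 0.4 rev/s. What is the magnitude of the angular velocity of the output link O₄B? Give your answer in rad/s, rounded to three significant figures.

0.815

ω₂ = 2.513 rad/s (from 0.4 rev/s).
Differentiating the loop-closure r₂e^{iθ₂}+r₃e^{iθ₃}=r₁+r₄e^{iθ₄} gives r₂ω₂e^{iθ₂}+r₃ω₃e^{iθ₃}=r₄ω₄e^{iθ₄}.
Eliminating the other unknown: ω₄ = r₂ω₂ sin(θ₂−θ₃) / [r₄ sin(θ₄−θ₃)].
Numerator sine = +0.20620; denominator sine = -0.44620.
Result = 0.1754·2.513·(+0.20620) / (0.2499·(-0.44620)) = -0.81522 rad/s; magnitude 0.81522 rad/s.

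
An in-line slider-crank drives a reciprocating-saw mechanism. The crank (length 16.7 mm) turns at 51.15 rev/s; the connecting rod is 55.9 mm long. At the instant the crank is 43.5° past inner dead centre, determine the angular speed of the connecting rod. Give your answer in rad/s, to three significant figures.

ω = 321.4 rad/s (converted from 51.15 rev/s).
The rod makes angle φ with the slider axis where L sinφ = r sinθ; differentiating, L cosφ·φ̇ = r ω cosθ.
L cosφ = √(L² − r² sin²θ) = 0.054705 m.
|ω_rod| = r ω |cosθ| / √(L² − r² sin²θ) = 0.0167·321.4·0.72537/0.054705 = 71.166 rad/s.

71.2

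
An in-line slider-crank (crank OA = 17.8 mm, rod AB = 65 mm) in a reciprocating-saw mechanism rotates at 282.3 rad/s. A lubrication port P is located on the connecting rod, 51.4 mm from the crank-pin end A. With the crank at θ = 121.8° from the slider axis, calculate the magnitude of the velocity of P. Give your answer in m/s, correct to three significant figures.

3.81

ω = 282.3 rad/s.  Crank-pin speed |V_A| = rω = 5.0249 m/s, perpendicular to OA.
Rod angle: sinφ = −(r/L) sinθ ⇒ φ = -13.458°; ω_rod = −rω cosθ/√(L²−r²sin²θ) = +41.888 rad/s.
V_P = V_A + ω_rod × AP, with AP = 0.0514 m along the rod.
Components: V_Px = −rω sinθ − a·ω_rod·sinφ = -3.7696 m/s;  V_Py = rω cosθ + a·ω_rod·cosφ = -0.55403 m/s.
|V_P| = √(V_Px² + V_Py²) = 3.8101 m/s.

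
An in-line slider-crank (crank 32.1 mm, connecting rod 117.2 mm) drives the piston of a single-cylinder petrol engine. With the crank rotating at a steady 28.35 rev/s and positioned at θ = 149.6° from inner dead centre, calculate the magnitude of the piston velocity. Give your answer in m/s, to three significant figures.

2.20

ω = 2π·28.4 = 178.1 rad/s
For an in-line slider-crank, x = r cosθ + √(L² − r² sin²θ), so v = −rω sinθ·[1 + r cosθ/√(L² − r² sin²θ)].
With r = 0.0321 m, L = 0.1172 m, θ = 149.6°: √(L² − r² sin²θ) = 0.11607 m.
v = −0.0321·178.1·0.50603·[1 + 0.0321·-0.86251/0.11607] = -2.2033 m/s.
|v| = 2.2033 m/s.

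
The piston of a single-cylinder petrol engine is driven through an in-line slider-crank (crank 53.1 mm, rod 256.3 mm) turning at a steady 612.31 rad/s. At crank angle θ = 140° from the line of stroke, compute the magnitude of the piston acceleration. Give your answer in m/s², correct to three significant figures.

ω = 612.3 rad/s
x(θ) = r cosθ + √(L² − r² sin²θ); with ω constant, a = ω²·d²x/dθ².
d²x/dθ² = −r cosθ − r²(cos2θ)/√u − r⁴ sin²2θ/(4u^{3/2}),  u = L² − r² sin²θ = 0.0645247 m².
Substituting r = 0.0531 m, L = 0.2563 m, θ = 140°: d²x/dθ² = +0.038632 m.
a = ω²·d²x/dθ² = (612.3)²·(+0.038632) = +14484 m/s²;  |a| = 14484 m/s².

14500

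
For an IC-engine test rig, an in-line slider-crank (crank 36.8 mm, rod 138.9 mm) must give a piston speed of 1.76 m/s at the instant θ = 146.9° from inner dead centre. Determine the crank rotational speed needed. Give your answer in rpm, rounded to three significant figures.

1080

For an in-line slider-crank, |v_piston| = rω|sinθ|·[1 + r cosθ/√(L² − r² sin²θ)].
With r = 0.0368 m, L = 0.1389 m, θ = 146.9°: the bracketed kinematic factor |dx/dθ| = 0.015589 m.
ω = v/|dx/dθ| = 1.76/0.015589 = 112.9 rad/s.
N = 60ω/(2π) = 1078.1 rpm.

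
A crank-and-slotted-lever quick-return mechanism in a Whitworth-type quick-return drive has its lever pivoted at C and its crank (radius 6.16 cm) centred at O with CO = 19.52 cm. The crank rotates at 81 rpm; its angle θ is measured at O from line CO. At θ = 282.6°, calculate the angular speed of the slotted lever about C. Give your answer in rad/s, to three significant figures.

ω = 8.482 rad/s (from 81 rpm).
Crank pin A relative to C: A = (d + r cosθ, r sinθ); lever angle φ = atan2(r sinθ, d + r cosθ).
Differentiating tanφ: φ̇ = rω(d cosθ + r)/(d² + r² + 2dr cosθ).
d² + r² + 2dr cosθ = |CA|² = 0.0471436 m²;  d cosθ + r = +0.10418 m.
|ω_lever| = |0.0616·8.482·+0.10418| / 0.0471436 = 1.1547 rad/s.

1.15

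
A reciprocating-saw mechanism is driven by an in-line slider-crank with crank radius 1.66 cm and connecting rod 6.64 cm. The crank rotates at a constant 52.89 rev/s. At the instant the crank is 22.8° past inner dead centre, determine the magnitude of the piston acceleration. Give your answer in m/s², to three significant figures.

ω = 2π·52.9 = 332.3 rad/s
x(θ) = r cosθ + √(L² − r² sin²θ); with ω constant, a = ω²·d²x/dθ².
d²x/dθ² = −r cosθ − r²(cos2θ)/√u − r⁴ sin²2θ/(4u^{3/2}),  u = L² − r² sin²θ = 0.00436758 m².
Substituting r = 0.0166 m, L = 0.0664 m, θ = 22.8°: d²x/dθ² = -0.018254 m.
a = ω²·d²x/dθ² = (332.3)²·(-0.018254) = -2015.9 m/s²;  |a| = 2015.9 m/s².

2020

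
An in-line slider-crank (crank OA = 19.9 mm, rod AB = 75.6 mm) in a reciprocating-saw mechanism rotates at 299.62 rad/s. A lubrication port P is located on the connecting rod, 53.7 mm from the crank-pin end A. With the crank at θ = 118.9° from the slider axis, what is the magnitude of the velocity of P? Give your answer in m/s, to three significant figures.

4.81

ω = 299.6 rad/s.  Crank-pin speed |V_A| = rω = 5.9624 m/s, perpendicular to OA.
Rod angle: sinφ = −(r/L) sinθ ⇒ φ = -13.323°; ω_rod = −rω cosθ/√(L²−r²sin²θ) = +39.17 rad/s.
V_P = V_A + ω_rod × AP, with AP = 0.0537 m along the rod.
Components: V_Px = −rω sinθ − a·ω_rod·sinφ = -4.7352 m/s;  V_Py = rω cosθ + a·ω_rod·cosφ = -0.83473 m/s.
|V_P| = √(V_Px² + V_Py²) = 4.8082 m/s.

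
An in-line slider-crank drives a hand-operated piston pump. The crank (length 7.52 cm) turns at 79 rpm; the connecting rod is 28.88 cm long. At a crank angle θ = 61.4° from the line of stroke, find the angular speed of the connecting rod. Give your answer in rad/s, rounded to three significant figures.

1.06

ω = 8.273 rad/s (converted from 79 rpm).
The rod makes angle φ with the slider axis where L sinφ = r sinθ; differentiating, L cosφ·φ̇ = r ω cosθ.
L cosφ = √(L² − r² sin²θ) = 0.28115 m.
|ω_rod| = r ω |cosθ| / √(L² − r² sin²θ) = 0.0752·8.273·0.47869/0.28115 = 1.0592 rad/s.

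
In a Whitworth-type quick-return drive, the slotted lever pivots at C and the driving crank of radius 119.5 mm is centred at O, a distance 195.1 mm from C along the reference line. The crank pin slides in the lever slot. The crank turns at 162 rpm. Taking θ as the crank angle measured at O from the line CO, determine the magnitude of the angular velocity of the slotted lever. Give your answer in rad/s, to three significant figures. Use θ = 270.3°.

4.65

ω = 16.96 rad/s (from 162 rpm).
Crank pin A relative to C: A = (d + r cosθ, r sinθ); lever angle φ = atan2(r sinθ, d + r cosθ).
Differentiating tanφ: φ̇ = rω(d cosθ + r)/(d² + r² + 2dr cosθ).
d² + r² + 2dr cosθ = |CA|² = 0.0525884 m²;  d cosθ + r = +0.12052 m.
|ω_lever| = |0.1195·16.96·+0.12052| / 0.0525884 = 4.6461 rad/s.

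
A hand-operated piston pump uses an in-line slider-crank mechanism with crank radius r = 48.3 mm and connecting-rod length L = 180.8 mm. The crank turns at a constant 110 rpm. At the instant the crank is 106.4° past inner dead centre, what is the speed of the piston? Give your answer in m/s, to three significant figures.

0.492

ω = 2π·110/60 = 11.52 rad/s
For an in-line slider-crank, x = r cosθ + √(L² − r² sin²θ), so v = −rω sinθ·[1 + r cosθ/√(L² − r² sin²θ)].
With r = 0.0483 m, L = 0.1808 m, θ = 106.4°: √(L² − r² sin²θ) = 0.17476 m.
v = −0.0483·11.52·0.95931·[1 + 0.0483·-0.28234/0.17476] = -0.49209 m/s.
|v| = 0.49209 m/s.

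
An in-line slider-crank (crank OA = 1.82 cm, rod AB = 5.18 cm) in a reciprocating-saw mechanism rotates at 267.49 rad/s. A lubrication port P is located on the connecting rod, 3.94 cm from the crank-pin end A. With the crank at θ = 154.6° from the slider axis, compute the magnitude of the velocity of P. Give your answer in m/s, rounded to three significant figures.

ω = 267.5 rad/s.  Crank-pin speed |V_A| = rω = 4.8683 m/s, perpendicular to OA.
Rod angle: sinφ = −(r/L) sinθ ⇒ φ = -8.668°; ω_rod = −rω cosθ/√(L²−r²sin²θ) = +85.879 rad/s.
V_P = V_A + ω_rod × AP, with AP = 0.0394 m along the rod.
Components: V_Px = −rω sinθ − a·ω_rod·sinφ = -1.5783 m/s;  V_Py = rω cosθ + a·ω_rod·cosφ = -1.0527 m/s.
|V_P| = √(V_Px² + V_Py²) = 1.8971 m/s.

1.90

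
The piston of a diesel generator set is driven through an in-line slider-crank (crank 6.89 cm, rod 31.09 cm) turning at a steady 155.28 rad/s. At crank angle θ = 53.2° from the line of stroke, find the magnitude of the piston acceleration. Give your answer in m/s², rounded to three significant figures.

894

ω = 155.3 rad/s
x(θ) = r cosθ + √(L² − r² sin²θ); with ω constant, a = ω²·d²x/dθ².
d²x/dθ² = −r cosθ − r²(cos2θ)/√u − r⁴ sin²2θ/(4u^{3/2}),  u = L² − r² sin²θ = 0.093615 m².
Substituting r = 0.0689 m, L = 0.3109 m, θ = 53.2°: d²x/dθ² = -0.037073 m.
a = ω²·d²x/dθ² = (155.3)²·(-0.037073) = -893.9 m/s²;  |a| = 893.9 m/s².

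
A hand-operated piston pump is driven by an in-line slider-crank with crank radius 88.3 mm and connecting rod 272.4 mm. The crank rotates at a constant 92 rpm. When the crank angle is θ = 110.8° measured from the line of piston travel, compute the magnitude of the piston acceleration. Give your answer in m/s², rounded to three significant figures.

ω = 2π·92/60 = 9.634 rad/s
x(θ) = r cosθ + √(L² − r² sin²θ); with ω constant, a = ω²·d²x/dθ².
d²x/dθ² = −r cosθ − r²(cos2θ)/√u − r⁴ sin²2θ/(4u^{3/2}),  u = L² − r² sin²θ = 0.0673881 m².
Substituting r = 0.0883 m, L = 0.2724 m, θ = 110.8°: d²x/dθ² = +0.053433 m.
a = ω²·d²x/dθ² = (9.634)²·(+0.053433) = +4.9596 m/s²;  |a| = 4.9596 m/s².

4.96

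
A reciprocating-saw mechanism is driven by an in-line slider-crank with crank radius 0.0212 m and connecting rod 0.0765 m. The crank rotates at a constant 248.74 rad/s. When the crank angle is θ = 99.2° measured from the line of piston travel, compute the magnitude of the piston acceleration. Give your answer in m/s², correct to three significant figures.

568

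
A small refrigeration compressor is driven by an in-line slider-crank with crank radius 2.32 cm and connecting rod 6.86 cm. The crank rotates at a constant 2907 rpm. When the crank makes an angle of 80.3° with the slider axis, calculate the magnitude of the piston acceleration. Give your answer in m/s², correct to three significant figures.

362

ω = 2π·2907/60 = 304.4 rad/s
x(θ) = r cosθ + √(L² − r² sin²θ); with ω constant, a = ω²·d²x/dθ².
d²x/dθ² = −r cosθ − r²(cos2θ)/√u − r⁴ sin²2θ/(4u^{3/2}),  u = L² − r² sin²θ = 0.004183 m².
Substituting r = 0.0232 m, L = 0.0686 m, θ = 80.3°: d²x/dθ² = +0.0039111 m.
a = ω²·d²x/dθ² = (304.4)²·(+0.0039111) = +362.45 m/s²;  |a| = 362.45 m/s².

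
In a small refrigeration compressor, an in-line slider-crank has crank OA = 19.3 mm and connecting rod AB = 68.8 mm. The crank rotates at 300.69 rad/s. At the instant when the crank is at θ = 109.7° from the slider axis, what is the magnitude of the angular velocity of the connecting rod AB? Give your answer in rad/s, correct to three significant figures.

ω = 300.7 rad/s
The rod makes angle φ with the slider axis where L sinφ = r sinθ; differentiating, L cosφ·φ̇ = r ω cosθ.
L cosφ = √(L² − r² sin²θ) = 0.066357 m.
|ω_rod| = r ω |cosθ| / √(L² − r² sin²θ) = 0.0193·300.7·0.33710/0.066357 = 29.481 rad/s.

29.5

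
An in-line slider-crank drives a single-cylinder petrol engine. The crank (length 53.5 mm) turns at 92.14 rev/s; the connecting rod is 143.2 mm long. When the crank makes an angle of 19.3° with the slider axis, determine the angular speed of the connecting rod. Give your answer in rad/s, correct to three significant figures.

206

ω = 578.9 rad/s (converted from 92.14 rev/s).
The rod makes angle φ with the slider axis where L sinφ = r sinθ; differentiating, L cosφ·φ̇ = r ω cosθ.
L cosφ = √(L² − r² sin²θ) = 0.1421 m.
|ω_rod| = r ω |cosθ| / √(L² − r² sin²θ) = 0.0535·578.9·0.94380/0.1421 = 205.71 rad/s.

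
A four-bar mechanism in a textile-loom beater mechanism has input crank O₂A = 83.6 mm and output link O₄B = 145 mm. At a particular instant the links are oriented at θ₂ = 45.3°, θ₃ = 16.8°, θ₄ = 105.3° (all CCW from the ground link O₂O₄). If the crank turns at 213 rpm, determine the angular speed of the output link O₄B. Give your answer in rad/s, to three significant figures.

ω₂ = 22.31 rad/s (from 213 rpm).
Differentiating the loop-closure r₂e^{iθ₂}+r₃e^{iθ₃}=r₁+r₄e^{iθ₄} gives r₂ω₂e^{iθ₂}+r₃ω₃e^{iθ₃}=r₄ω₄e^{iθ₄}.
Eliminating the other unknown: ω₄ = r₂ω₂ sin(θ₂−θ₃) / [r₄ sin(θ₄−θ₃)].
Numerator sine = +0.47716; denominator sine = +0.99966.
Result = 0.0836·22.31·(+0.47716) / (0.145·(+0.99966)) = +6.1384 rad/s; magnitude 6.1384 rad/s.

6.14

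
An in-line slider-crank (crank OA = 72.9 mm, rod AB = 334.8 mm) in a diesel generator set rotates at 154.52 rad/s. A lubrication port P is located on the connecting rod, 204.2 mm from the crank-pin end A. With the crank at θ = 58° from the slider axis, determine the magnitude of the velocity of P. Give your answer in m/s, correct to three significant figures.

10.5

ω = 154.5 rad/s.  Crank-pin speed |V_A| = rω = 11.265 m/s, perpendicular to OA.
Rod angle: sinφ = −(r/L) sinθ ⇒ φ = -10.641°; ω_rod = −rω cosθ/√(L²−r²sin²θ) = -18.141 rad/s.
V_P = V_A + ω_rod × AP, with AP = 0.2042 m along the rod.
Components: V_Px = −rω sinθ − a·ω_rod·sinφ = -10.237 m/s;  V_Py = rω cosθ + a·ω_rod·cosφ = +2.3285 m/s.
|V_P| = √(V_Px² + V_Py²) = 10.498 m/s.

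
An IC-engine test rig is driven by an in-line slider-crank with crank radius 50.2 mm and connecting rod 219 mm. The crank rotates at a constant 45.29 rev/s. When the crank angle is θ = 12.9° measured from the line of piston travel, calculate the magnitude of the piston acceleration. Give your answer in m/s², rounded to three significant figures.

ω = 2π·45.3 = 284.6 rad/s
x(θ) = r cosθ + √(L² − r² sin²θ); with ω constant, a = ω²·d²x/dθ².
d²x/dθ² = −r cosθ − r²(cos2θ)/√u − r⁴ sin²2θ/(4u^{3/2}),  u = L² − r² sin²θ = 0.0478354 m².
Substituting r = 0.0502 m, L = 0.219 m, θ = 12.9°: d²x/dθ² = -0.059335 m.
a = ω²·d²x/dθ² = (284.6)²·(-0.059335) = -4804.8 m/s²;  |a| = 4804.8 m/s².

4800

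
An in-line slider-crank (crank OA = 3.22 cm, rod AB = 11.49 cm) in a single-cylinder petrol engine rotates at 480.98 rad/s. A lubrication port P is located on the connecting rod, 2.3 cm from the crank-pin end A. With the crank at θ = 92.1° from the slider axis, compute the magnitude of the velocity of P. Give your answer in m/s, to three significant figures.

15.5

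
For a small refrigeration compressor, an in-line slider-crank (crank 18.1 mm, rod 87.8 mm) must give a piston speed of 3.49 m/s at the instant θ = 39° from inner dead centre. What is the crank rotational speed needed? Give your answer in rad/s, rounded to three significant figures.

For an in-line slider-crank, |v_piston| = rω|sinθ|·[1 + r cosθ/√(L² − r² sin²θ)].
With r = 0.0181 m, L = 0.0878 m, θ = 39°: the bracketed kinematic factor |dx/dθ| = 0.013231 m.
ω = v/|dx/dθ| = 3.49/0.013231 = 263.77 rad/s.

264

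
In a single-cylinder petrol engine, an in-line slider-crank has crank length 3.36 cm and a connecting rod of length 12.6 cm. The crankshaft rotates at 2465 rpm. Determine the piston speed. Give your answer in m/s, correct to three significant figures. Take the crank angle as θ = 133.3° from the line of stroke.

ω = 2π·2465/60 = 258.1 rad/s
For an in-line slider-crank, x = r cosθ + √(L² − r² sin²θ), so v = −rω sinθ·[1 + r cosθ/√(L² − r² sin²θ)].
With r = 0.0336 m, L = 0.126 m, θ = 133.3°: √(L² − r² sin²θ) = 0.1236 m.
v = −0.0336·258.1·0.72777·[1 + 0.0336·-0.68582/0.1236] = -5.1354 m/s.
|v| = 5.1354 m/s.

5.14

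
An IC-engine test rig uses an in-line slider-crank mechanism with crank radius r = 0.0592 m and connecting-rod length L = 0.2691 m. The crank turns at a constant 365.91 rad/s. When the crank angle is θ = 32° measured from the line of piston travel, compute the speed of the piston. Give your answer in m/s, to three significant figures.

ω = 365.9 rad/s
For an in-line slider-crank, x = r cosθ + √(L² − r² sin²θ), so v = −rω sinθ·[1 + r cosθ/√(L² − r² sin²θ)].
With r = 0.0592 m, L = 0.2691 m, θ = 32°: √(L² − r² sin²θ) = 0.26727 m.
v = −0.0592·365.9·0.52992·[1 + 0.0592·0.84805/0.26727] = -13.635 m/s.
|v| = 13.635 m/s.

13.6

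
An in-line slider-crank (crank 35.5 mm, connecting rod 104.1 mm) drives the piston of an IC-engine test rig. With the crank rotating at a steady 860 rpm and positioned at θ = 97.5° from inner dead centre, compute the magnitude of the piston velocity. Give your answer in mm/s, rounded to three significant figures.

3020

ω = 2π·860/60 = 90.06 rad/s
For an in-line slider-crank, x = r cosθ + √(L² − r² sin²θ), so v = −rω sinθ·[1 + r cosθ/√(L² − r² sin²θ)].
With r = 0.0355 m, L = 0.1041 m, θ = 97.5°: √(L² − r² sin²θ) = 0.09797 m.
v = −0.0355·90.06·0.99144·[1 + 0.0355·-0.13053/0.09797] = -3.0198 m/s.
|v| = 3.0198 m/s = 3019.8 mm/s.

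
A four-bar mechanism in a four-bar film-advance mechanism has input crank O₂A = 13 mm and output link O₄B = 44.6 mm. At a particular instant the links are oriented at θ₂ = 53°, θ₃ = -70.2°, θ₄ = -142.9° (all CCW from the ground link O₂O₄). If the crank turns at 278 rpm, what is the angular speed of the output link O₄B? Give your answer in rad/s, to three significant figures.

7.44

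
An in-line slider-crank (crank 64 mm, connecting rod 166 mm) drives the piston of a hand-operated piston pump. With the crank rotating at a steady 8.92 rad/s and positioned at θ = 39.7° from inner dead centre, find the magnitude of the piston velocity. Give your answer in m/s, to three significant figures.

0.476

ω = 8.92 rad/s
For an in-line slider-crank, x = r cosθ + √(L² − r² sin²θ), so v = −rω sinθ·[1 + r cosθ/√(L² − r² sin²θ)].
With r = 0.064 m, L = 0.166 m, θ = 39.7°: √(L² − r² sin²θ) = 0.16089 m.
v = −0.064·8.92·0.63877·[1 + 0.064·0.76940/0.16089] = -0.47627 m/s.
|v| = 0.47627 m/s.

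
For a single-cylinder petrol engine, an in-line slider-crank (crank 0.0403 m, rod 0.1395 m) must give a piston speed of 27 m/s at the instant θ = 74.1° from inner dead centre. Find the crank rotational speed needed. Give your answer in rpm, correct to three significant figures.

6150

For an in-line slider-crank, |v_piston| = rω|sinθ|·[1 + r cosθ/√(L² − r² sin²θ)].
With r = 0.0403 m, L = 0.1395 m, θ = 74.1°: the bracketed kinematic factor |dx/dθ| = 0.041951 m.
ω = v/|dx/dθ| = 27/0.041951 = 643.6 rad/s.
N = 60ω/(2π) = 6146 rpm.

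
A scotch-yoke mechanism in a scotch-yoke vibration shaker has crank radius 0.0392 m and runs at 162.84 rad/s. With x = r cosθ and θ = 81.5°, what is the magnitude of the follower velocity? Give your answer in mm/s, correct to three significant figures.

6310

ω = 162.8 rad/s
x = r cosθ ⇒ ẋ = −rω sinθ.
|v| = rω|sinθ| = 0.0392·162.8·|sin 81.5°| = 6.3132 m/s = 6313.2 mm/s.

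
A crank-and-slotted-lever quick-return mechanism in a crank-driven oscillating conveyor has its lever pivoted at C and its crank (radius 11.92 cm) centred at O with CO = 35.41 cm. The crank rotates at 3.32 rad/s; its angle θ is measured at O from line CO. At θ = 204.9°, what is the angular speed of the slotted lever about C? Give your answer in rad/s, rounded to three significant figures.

1.27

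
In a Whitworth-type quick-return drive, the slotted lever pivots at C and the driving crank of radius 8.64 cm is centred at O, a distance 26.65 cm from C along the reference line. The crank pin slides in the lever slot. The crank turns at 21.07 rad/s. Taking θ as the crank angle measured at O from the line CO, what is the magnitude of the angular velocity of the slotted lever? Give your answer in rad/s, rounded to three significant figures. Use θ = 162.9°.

ω = 21.07 rad/s
Crank pin A relative to C: A = (d + r cosθ, r sinθ); lever angle φ = atan2(r sinθ, d + r cosθ).
Differentiating tanφ: φ̇ = rω(d cosθ + r)/(d² + r² + 2dr cosθ).
d² + r² + 2dr cosθ = |CA|² = 0.0344718 m²;  d cosθ + r = -0.16832 m.
|ω_lever| = |0.0864·21.07·-0.16832| / 0.0344718 = 8.8889 rad/s.

8.89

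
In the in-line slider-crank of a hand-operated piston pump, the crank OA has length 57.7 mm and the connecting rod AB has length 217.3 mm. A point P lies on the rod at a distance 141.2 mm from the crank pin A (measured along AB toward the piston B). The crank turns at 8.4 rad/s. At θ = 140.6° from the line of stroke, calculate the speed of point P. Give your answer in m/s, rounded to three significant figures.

ω = 8.4 rad/s.  Crank-pin speed |V_A| = rω = 0.48468 m/s, perpendicular to OA.
Rod angle: sinφ = −(r/L) sinθ ⇒ φ = -9.703°; ω_rod = −rω cosθ/√(L²−r²sin²θ) = +1.7486 rad/s.
V_P = V_A + ω_rod × AP, with AP = 0.1412 m along the rod.
Components: V_Px = −rω sinθ − a·ω_rod·sinφ = -0.26603 m/s;  V_Py = rω cosθ + a·ω_rod·cosφ = -0.13116 m/s.
|V_P| = √(V_Px² + V_Py²) = 0.29661 m/s.

0.297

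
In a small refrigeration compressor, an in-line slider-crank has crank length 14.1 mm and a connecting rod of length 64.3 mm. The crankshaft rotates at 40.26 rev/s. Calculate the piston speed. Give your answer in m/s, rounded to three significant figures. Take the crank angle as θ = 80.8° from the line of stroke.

ω = 2π·40.3 = 253 rad/s
For an in-line slider-crank, x = r cosθ + √(L² − r² sin²θ), so v = −rω sinθ·[1 + r cosθ/√(L² − r² sin²θ)].
With r = 0.0141 m, L = 0.0643 m, θ = 80.8°: √(L² − r² sin²θ) = 0.062775 m.
v = −0.0141·253·0.98714·[1 + 0.0141·0.15988/0.062775] = -3.6473 m/s.
|v| = 3.6473 m/s.

3.65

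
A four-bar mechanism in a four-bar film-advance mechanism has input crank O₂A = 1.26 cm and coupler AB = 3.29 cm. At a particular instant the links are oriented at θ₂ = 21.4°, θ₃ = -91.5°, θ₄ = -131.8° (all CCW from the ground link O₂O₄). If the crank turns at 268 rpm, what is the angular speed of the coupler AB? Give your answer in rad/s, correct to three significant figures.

7.49

ω₂ = 28.06 rad/s (from 268 rpm).
Differentiating the loop-closure r₂e^{iθ₂}+r₃e^{iθ₃}=r₁+r₄e^{iθ₄} gives r₂ω₂e^{iθ₂}+r₃ω₃e^{iθ₃}=r₄ω₄e^{iθ₄}.
Eliminating the other unknown: ω₃ = r₂ω₂ sin(θ₄−θ₂) / [r₃ sin(θ₃−θ₄)].
Numerator sine = -0.45088; denominator sine = +0.64679.
Result = 0.0126·28.06·(-0.45088) / (0.0329·(+0.64679)) = -7.4926 rad/s; magnitude 7.4926 rad/s.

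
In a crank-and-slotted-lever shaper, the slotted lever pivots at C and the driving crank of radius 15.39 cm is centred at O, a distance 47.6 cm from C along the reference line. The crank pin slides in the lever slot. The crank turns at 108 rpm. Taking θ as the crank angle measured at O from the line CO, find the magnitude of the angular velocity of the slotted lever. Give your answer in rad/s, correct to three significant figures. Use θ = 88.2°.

1.15

ω = 11.31 rad/s (from 108 rpm).
Crank pin A relative to C: A = (d + r cosθ, r sinθ); lever angle φ = atan2(r sinθ, d + r cosθ).
Differentiating tanφ: φ̇ = rω(d cosθ + r)/(d² + r² + 2dr cosθ).
d² + r² + 2dr cosθ = |CA|² = 0.254863 m²;  d cosθ + r = +0.16885 m.
|ω_lever| = |0.1539·11.31·+0.16885| / 0.254863 = 1.1532 rad/s.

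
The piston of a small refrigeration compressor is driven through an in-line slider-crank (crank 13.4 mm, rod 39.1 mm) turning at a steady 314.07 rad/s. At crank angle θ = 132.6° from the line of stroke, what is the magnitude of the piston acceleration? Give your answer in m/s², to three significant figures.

ω = 314.1 rad/s
x(θ) = r cosθ + √(L² − r² sin²θ); with ω constant, a = ω²·d²x/dθ².
d²x/dθ² = −r cosθ − r²(cos2θ)/√u − r⁴ sin²2θ/(4u^{3/2}),  u = L² − r² sin²θ = 0.00143152 m².
Substituting r = 0.0134 m, L = 0.0391 m, θ = 132.6°: d²x/dθ² = +0.0093195 m.
a = ω²·d²x/dθ² = (314.1)²·(+0.0093195) = +919.27 m/s²;  |a| = 919.27 m/s².

919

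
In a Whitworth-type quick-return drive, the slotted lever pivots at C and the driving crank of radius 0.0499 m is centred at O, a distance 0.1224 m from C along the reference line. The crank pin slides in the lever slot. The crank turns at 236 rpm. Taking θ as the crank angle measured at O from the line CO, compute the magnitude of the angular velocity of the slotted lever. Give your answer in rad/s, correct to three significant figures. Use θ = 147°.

ω = 24.71 rad/s (from 236 rpm).
Crank pin A relative to C: A = (d + r cosθ, r sinθ); lever angle φ = atan2(r sinθ, d + r cosθ).
Differentiating tanφ: φ̇ = rω(d cosθ + r)/(d² + r² + 2dr cosθ).
d² + r² + 2dr cosθ = |CA|² = 0.00722697 m²;  d cosθ + r = -0.052753 m.
|ω_lever| = |0.0499·24.71·-0.052753| / 0.00722697 = 9.0019 rad/s.

9.00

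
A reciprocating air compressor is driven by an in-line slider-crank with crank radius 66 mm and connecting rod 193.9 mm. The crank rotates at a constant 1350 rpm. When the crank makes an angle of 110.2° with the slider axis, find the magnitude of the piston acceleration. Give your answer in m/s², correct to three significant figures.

ω = 2π·1350/60 = 141.4 rad/s
x(θ) = r cosθ + √(L² − r² sin²θ); with ω constant, a = ω²·d²x/dθ².
d²x/dθ² = −r cosθ − r²(cos2θ)/√u − r⁴ sin²2θ/(4u^{3/2}),  u = L² − r² sin²θ = 0.0337606 m².
Substituting r = 0.066 m, L = 0.1939 m, θ = 110.2°: d²x/dθ² = +0.040523 m.
a = ω²·d²x/dθ² = (141.4)²·(+0.040523) = +809.88 m/s²;  |a| = 809.88 m/s².

810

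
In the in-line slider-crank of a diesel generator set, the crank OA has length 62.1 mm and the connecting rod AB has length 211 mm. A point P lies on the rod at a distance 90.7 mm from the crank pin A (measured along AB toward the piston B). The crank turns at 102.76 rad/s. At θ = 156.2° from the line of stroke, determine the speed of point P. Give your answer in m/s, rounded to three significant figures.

4.03

ω = 102.8 rad/s.  Crank-pin speed |V_A| = rω = 6.3814 m/s, perpendicular to OA.
Rod angle: sinφ = −(r/L) sinθ ⇒ φ = -6.821°; ω_rod = −rω cosθ/√(L²−r²sin²θ) = +27.869 rad/s.
V_P = V_A + ω_rod × AP, with AP = 0.0907 m along the rod.
Components: V_Px = −rω sinθ − a·ω_rod·sinφ = -2.275 m/s;  V_Py = rω cosθ + a·ω_rod·cosφ = -3.3289 m/s.
|V_P| = √(V_Px² + V_Py²) = 4.032 m/s.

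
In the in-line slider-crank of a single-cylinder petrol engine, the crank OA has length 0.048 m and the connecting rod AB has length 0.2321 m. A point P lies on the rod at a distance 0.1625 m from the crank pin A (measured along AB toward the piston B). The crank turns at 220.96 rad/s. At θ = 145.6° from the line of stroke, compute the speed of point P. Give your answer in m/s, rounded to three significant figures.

ω = 221 rad/s.  Crank-pin speed |V_A| = rω = 10.606 m/s, perpendicular to OA.
Rod angle: sinφ = −(r/L) sinθ ⇒ φ = -6.710°; ω_rod = −rω cosθ/√(L²−r²sin²θ) = +37.965 rad/s.
V_P = V_A + ω_rod × AP, with AP = 0.1625 m along the rod.
Components: V_Px = −rω sinθ − a·ω_rod·sinφ = -5.2713 m/s;  V_Py = rω cosθ + a·ω_rod·cosφ = -2.6242 m/s.
|V_P| = √(V_Px² + V_Py²) = 5.8884 m/s.

5.89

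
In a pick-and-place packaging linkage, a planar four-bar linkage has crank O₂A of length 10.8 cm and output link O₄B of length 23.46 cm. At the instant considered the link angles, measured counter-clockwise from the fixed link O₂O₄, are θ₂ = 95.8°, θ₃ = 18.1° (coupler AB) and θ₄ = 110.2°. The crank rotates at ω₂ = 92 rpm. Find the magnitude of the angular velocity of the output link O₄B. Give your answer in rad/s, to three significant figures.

ω₂ = 9.634 rad/s (from 92 rpm).
Differentiating the loop-closure r₂e^{iθ₂}+r₃e^{iθ₃}=r₁+r₄e^{iθ₄} gives r₂ω₂e^{iθ₂}+r₃ω₃e^{iθ₃}=r₄ω₄e^{iθ₄}.
Eliminating the other unknown: ω₄ = r₂ω₂ sin(θ₂−θ₃) / [r₄ sin(θ₄−θ₃)].
Numerator sine = +0.97705; denominator sine = +0.99933.
Result = 0.108·9.634·(+0.97705) / (0.2346·(+0.99933)) = +4.3363 rad/s; magnitude 4.3363 rad/s.

4.34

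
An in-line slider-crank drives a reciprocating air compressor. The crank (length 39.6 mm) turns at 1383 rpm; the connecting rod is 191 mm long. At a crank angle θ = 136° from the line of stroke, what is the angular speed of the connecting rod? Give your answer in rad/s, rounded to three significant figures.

21.8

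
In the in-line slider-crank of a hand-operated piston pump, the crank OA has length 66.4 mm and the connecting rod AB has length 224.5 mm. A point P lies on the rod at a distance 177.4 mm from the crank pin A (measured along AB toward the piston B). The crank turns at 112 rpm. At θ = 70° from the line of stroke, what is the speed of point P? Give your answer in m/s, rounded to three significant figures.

0.795

ω = 11.73 rad/s.  Crank-pin speed |V_A| = rω = 0.77878 m/s, perpendicular to OA.
Rod angle: sinφ = −(r/L) sinθ ⇒ φ = -16.137°; ω_rod = −rω cosθ/√(L²−r²sin²θ) = -1.2351 rad/s.
V_P = V_A + ω_rod × AP, with AP = 0.1774 m along the rod.
Components: V_Px = −rω sinθ − a·ω_rod·sinφ = -0.79271 m/s;  V_Py = rω cosθ + a·ω_rod·cosφ = +0.055882 m/s.
|V_P| = √(V_Px² + V_Py²) = 0.79468 m/s.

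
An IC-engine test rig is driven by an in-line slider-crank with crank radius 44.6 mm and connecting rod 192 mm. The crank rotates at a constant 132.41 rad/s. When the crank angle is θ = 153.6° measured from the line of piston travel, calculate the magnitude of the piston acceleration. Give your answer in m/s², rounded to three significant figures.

588

ω = 132.4 rad/s
x(θ) = r cosθ + √(L² − r² sin²θ); with ω constant, a = ω²·d²x/dθ².
d²x/dθ² = −r cosθ − r²(cos2θ)/√u − r⁴ sin²2θ/(4u^{3/2}),  u = L² − r² sin²θ = 0.0364707 m².
Substituting r = 0.0446 m, L = 0.192 m, θ = 153.6°: d²x/dθ² = +0.033561 m.
a = ω²·d²x/dθ² = (132.4)²·(+0.033561) = +588.41 m/s²;  |a| = 588.41 m/s².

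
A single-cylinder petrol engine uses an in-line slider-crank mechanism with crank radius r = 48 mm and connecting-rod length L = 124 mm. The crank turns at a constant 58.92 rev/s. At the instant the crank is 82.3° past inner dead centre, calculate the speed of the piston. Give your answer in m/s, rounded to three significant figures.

18.6

ω = 2π·58.9 = 370.2 rad/s
For an in-line slider-crank, x = r cosθ + √(L² − r² sin²θ), so v = −rω sinθ·[1 + r cosθ/√(L² − r² sin²θ)].
With r = 0.048 m, L = 0.124 m, θ = 82.3°: √(L² − r² sin²θ) = 0.11451 m.
v = −0.048·370.2·0.99098·[1 + 0.048·0.13399/0.11451] = -18.599 m/s.
|v| = 18.599 m/s.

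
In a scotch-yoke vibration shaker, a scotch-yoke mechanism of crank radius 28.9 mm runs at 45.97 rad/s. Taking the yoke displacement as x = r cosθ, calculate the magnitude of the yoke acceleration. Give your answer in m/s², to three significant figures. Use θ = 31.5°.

52.1

ω = 45.97 rad/s
x = r cosθ ⇒ ẍ = −rω² cosθ (ω constant).
|a| = rω²|cosθ| = 0.0289·(45.97)²·|cos 31.5°| = 52.073 m/s².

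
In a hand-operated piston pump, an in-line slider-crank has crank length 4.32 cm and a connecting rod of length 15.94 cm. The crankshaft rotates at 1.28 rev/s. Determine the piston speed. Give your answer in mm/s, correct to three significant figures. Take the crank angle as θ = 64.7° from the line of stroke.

352

ω = 2π·1.28 = 8.042 rad/s
For an in-line slider-crank, x = r cosθ + √(L² − r² sin²θ), so v = −rω sinθ·[1 + r cosθ/√(L² − r² sin²θ)].
With r = 0.0432 m, L = 0.1594 m, θ = 64.7°: √(L² − r² sin²θ) = 0.15454 m.
v = −0.0432·8.042·0.90408·[1 + 0.0432·0.42736/0.15454] = -0.35163 m/s.
|v| = 0.35163 m/s = 351.63 mm/s.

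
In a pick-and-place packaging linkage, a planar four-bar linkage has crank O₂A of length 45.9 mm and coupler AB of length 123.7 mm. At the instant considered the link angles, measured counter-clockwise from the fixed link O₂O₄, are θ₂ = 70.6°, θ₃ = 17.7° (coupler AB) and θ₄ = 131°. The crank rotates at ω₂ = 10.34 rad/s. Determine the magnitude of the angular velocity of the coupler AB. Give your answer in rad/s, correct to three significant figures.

3.63

ω₂ = 10.34 rad/s
Differentiating the loop-closure r₂e^{iθ₂}+r₃e^{iθ₃}=r₁+r₄e^{iθ₄} gives r₂ω₂e^{iθ₂}+r₃ω₃e^{iθ₃}=r₄ω₄e^{iθ₄}.
Eliminating the other unknown: ω₃ = r₂ω₂ sin(θ₄−θ₂) / [r₃ sin(θ₃−θ₄)].
Numerator sine = +0.86949; denominator sine = -0.91845.
Result = 0.0459·10.34·(+0.86949) / (0.1237·(-0.91845)) = -3.6323 rad/s; magnitude 3.6323 rad/s.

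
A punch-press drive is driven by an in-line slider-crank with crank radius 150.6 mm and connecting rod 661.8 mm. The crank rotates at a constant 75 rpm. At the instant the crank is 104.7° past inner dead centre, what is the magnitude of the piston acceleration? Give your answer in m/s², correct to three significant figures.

4.24

ω = 2π·75/60 = 7.854 rad/s
x(θ) = r cosθ + √(L² − r² sin²θ); with ω constant, a = ω²·d²x/dθ².
d²x/dθ² = −r cosθ − r²(cos2θ)/√u − r⁴ sin²2θ/(4u^{3/2}),  u = L² − r² sin²θ = 0.416759 m².
Substituting r = 0.1506 m, L = 0.6618 m, θ = 104.7°: d²x/dθ² = +0.068709 m.
a = ω²·d²x/dθ² = (7.854)²·(+0.068709) = +4.2383 m/s²;  |a| = 4.2383 m/s².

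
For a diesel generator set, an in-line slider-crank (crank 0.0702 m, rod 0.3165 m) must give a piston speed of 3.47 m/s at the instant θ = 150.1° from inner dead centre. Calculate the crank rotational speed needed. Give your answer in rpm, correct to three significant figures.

1170

For an in-line slider-crank, |v_piston| = rω|sinθ|·[1 + r cosθ/√(L² − r² sin²θ)].
With r = 0.0702 m, L = 0.3165 m, θ = 150.1°: the bracketed kinematic factor |dx/dθ| = 0.028224 m.
ω = v/|dx/dθ| = 3.47/0.028224 = 122.95 rad/s.
N = 60ω/(2π) = 1174 rpm.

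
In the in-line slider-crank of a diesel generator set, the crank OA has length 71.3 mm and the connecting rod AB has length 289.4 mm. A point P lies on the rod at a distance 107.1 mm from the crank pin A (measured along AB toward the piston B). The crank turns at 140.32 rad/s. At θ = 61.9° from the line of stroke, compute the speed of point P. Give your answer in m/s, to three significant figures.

9.68

ω = 140.3 rad/s.  Crank-pin speed |V_A| = rω = 10.005 m/s, perpendicular to OA.
Rod angle: sinφ = −(r/L) sinθ ⇒ φ = -12.552°; ω_rod = −rω cosθ/√(L²−r²sin²θ) = -16.682 rad/s.
V_P = V_A + ω_rod × AP, with AP = 0.1071 m along the rod.
Components: V_Px = −rω sinθ − a·ω_rod·sinφ = -9.2138 m/s;  V_Py = rω cosθ + a·ω_rod·cosφ = +2.9684 m/s.
|V_P| = √(V_Px² + V_Py²) = 9.6802 m/s.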